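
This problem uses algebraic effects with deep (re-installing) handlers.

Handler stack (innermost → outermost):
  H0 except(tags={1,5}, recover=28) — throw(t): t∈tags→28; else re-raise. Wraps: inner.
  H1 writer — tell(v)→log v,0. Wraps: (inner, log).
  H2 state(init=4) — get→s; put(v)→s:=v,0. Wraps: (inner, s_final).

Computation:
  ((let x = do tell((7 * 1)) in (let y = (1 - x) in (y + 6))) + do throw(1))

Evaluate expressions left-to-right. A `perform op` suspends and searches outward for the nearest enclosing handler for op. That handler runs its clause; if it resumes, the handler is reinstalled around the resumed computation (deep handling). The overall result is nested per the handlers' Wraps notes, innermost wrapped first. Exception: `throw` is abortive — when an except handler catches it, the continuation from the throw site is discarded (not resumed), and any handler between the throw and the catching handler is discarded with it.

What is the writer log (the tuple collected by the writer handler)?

Step-by-step:
tell(7) @ H1 ⇒ log+=7
throw(1) @ H0 caught ⇒ 28
H1 returns (28, (7))
H2 returns ((28, (7)), 4)
= ((28, (7)), 4)

Answer: (7)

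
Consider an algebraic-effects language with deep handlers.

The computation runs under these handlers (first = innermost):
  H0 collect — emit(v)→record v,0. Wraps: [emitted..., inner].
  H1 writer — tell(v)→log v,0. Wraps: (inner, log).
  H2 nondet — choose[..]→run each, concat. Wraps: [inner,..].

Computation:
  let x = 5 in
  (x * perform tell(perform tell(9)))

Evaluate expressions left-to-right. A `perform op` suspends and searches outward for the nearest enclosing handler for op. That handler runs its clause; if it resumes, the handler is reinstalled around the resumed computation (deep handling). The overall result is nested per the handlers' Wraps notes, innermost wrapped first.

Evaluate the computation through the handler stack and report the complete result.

Evaluation trace:
tell(9) @ H1 ⇒ log+=9
tell(0) @ H1 ⇒ log+=0
H0 returns [0]
H1 returns ([0], (9, 0))
H2 returns [([0], (9, 0))]
= [([0], (9, 0))]

Answer: [([0], (9, 0))]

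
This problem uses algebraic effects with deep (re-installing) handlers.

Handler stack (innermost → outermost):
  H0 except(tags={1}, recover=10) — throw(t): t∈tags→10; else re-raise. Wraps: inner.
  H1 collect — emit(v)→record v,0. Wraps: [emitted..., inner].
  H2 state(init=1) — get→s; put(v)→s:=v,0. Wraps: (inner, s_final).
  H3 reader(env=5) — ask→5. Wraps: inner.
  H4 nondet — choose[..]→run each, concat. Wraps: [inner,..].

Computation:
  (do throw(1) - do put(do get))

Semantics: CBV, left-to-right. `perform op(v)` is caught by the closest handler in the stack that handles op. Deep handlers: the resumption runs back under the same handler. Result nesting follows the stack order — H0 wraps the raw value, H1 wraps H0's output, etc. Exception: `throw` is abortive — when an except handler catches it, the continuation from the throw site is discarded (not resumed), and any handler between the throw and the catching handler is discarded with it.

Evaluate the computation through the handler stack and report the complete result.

Answer: [([10], 1)]

Evaluation trace:
throw(1) @ H0 caught ⇒ 10
H1 returns [10]
H2 returns ([10], 1)
H3 returns ([10], 1)
H4 returns [([10], 1)]
= [([10], 1)]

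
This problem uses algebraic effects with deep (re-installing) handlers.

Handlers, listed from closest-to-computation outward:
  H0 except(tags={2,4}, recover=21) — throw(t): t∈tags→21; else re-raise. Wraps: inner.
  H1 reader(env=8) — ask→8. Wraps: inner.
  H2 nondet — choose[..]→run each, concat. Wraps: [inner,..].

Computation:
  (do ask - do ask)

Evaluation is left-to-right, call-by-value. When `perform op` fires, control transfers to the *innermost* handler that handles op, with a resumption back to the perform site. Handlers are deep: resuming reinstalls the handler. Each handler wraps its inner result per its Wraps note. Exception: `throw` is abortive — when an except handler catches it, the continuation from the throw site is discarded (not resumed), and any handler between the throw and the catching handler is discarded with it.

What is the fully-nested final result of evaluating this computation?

Step-by-step:
ask @ H1 ⇒ 8
ask @ H1 ⇒ 8
H0 returns 0
H1 returns 0
H2 returns [0]
= [0]

Answer: [0]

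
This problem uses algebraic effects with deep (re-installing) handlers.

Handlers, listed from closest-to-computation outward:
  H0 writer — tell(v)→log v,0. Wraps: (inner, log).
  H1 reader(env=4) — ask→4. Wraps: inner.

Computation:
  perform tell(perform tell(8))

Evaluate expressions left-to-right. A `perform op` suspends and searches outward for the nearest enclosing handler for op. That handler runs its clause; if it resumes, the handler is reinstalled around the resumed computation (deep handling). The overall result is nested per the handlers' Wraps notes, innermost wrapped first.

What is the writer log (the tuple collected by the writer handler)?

Answer: (8, 0)

Step-by-step:
tell(8) @ H0 ⇒ log+=8
tell(0) @ H0 ⇒ log+=0
H0 returns (0, (8, 0))
H1 returns (0, (8, 0))
= (0, (8, 0))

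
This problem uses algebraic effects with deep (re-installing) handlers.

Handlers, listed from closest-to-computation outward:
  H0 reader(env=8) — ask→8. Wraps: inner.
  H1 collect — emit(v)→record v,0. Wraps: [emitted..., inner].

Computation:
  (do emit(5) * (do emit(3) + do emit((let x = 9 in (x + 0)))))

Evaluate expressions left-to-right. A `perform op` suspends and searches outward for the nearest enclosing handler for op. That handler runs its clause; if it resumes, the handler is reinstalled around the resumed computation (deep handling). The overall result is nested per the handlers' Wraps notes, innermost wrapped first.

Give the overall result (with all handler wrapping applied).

Answer: [5, 3, 9, 0]

Step-by-step:
emit(5) @ H1 ⇒ out+=5
emit(3) @ H1 ⇒ out+=3
emit(9) @ H1 ⇒ out+=9
H0 returns 0
H1 returns [5, 3, 9, 0]
= [5, 3, 9, 0]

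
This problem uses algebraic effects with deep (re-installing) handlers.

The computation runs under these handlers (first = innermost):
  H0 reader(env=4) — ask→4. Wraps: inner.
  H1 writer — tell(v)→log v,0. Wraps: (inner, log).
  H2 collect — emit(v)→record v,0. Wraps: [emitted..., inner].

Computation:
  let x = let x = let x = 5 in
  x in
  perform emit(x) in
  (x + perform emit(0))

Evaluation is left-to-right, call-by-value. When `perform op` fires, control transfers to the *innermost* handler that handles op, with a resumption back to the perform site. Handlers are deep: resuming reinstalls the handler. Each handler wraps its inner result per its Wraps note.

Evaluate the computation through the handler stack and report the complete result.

Answer: [5, 0, (0, ())]

Working:
emit(5) @ H2 ⇒ out+=5
emit(0) @ H2 ⇒ out+=0
H0 returns 0
H1 returns (0, ())
H2 returns [5, 0, (0, ())]
= [5, 0, (0, ())]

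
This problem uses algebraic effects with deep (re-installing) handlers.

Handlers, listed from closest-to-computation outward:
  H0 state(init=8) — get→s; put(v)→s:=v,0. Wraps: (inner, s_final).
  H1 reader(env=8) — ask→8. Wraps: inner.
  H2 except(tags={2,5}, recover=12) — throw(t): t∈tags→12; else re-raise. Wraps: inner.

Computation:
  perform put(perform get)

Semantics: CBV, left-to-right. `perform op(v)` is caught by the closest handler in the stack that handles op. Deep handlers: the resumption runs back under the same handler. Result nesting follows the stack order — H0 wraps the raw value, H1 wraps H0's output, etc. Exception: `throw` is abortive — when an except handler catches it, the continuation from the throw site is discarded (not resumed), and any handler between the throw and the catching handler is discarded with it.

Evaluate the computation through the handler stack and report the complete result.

Evaluation trace:
get @ H0 ⇒ 8
put(8) @ H0 ⇒ s:=8
H0 returns (0, 8)
H1 returns (0, 8)
H2 returns (0, 8)
= (0, 8)

Answer: (0, 8)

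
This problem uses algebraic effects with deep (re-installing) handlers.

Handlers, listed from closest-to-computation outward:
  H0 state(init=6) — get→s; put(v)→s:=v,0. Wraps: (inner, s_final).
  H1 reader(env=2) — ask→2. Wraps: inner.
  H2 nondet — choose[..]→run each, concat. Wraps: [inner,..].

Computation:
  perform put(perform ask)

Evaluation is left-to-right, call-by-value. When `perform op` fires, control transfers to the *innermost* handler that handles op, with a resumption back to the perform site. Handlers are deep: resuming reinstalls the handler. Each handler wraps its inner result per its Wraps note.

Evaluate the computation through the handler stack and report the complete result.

Answer: [(0, 2)]

Step-by-step:
ask @ H1 ⇒ 2
put(2) @ H0 ⇒ s:=2
H0 returns (0, 2)
H1 returns (0, 2)
H2 returns [(0, 2)]
= [(0, 2)]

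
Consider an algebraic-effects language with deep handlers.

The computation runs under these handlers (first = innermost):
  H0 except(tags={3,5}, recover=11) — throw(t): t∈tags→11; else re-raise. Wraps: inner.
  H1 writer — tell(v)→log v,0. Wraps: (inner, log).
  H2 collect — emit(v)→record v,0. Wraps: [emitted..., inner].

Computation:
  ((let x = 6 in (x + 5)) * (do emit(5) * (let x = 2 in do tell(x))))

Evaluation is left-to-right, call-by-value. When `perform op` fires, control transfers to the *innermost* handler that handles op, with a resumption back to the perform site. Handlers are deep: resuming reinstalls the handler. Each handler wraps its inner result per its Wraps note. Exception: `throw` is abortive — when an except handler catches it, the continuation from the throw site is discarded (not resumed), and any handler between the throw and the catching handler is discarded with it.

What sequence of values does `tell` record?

Answer: (2)

Step-by-step:
emit(5) @ H2 ⇒ out+=5
tell(2) @ H1 ⇒ log+=2
H0 returns 0
H1 returns (0, (2))
H2 returns [5, (0, (2))]
= [5, (0, (2))]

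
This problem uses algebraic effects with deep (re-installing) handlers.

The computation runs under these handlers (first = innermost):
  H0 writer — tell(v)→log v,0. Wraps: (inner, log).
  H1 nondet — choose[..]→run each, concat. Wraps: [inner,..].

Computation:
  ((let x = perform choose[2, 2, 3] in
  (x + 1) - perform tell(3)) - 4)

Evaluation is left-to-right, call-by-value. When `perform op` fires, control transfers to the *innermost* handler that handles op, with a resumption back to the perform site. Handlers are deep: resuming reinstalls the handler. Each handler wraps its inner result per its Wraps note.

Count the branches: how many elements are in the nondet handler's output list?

Evaluation trace:
choose[2, 2, 3] @ H1
  branch[0] choose=2:
    tell(3) @ H0 ⇒ log+=3
    H0 returns (-1, (3))
    H1 returns [(-1, (3))]
  branch[1] choose=2:
    tell(3) @ H0 ⇒ log+=3
    H0 returns (-1, (3))
    H1 returns [(-1, (3))]
  branch[2] choose=3:
    tell(3) @ H0 ⇒ log+=3
    H0 returns (0, (3))
    H1 returns [(0, (3))]
= [(-1, (3)), (-1, (3)), (0, (3))]

Answer: 3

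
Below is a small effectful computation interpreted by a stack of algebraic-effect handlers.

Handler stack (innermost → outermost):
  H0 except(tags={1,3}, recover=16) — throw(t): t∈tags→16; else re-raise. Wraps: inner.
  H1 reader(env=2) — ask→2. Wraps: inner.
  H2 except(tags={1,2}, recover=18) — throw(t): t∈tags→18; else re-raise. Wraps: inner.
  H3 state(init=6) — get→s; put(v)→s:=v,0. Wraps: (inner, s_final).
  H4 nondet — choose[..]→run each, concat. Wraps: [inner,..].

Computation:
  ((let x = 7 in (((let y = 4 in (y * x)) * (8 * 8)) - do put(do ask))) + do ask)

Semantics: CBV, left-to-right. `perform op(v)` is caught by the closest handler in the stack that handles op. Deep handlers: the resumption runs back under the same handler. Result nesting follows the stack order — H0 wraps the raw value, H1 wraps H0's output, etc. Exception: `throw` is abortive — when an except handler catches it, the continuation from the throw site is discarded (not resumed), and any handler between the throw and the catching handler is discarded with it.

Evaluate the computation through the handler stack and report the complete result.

Answer: [(1794, 2)]

Step-by-step:
ask @ H1 ⇒ 2
put(2) @ H3 ⇒ s:=2
ask @ H1 ⇒ 2
H0 returns 1794
H1 returns 1794
H2 returns 1794
H3 returns (1794, 2)
H4 returns [(1794, 2)]
= [(1794, 2)]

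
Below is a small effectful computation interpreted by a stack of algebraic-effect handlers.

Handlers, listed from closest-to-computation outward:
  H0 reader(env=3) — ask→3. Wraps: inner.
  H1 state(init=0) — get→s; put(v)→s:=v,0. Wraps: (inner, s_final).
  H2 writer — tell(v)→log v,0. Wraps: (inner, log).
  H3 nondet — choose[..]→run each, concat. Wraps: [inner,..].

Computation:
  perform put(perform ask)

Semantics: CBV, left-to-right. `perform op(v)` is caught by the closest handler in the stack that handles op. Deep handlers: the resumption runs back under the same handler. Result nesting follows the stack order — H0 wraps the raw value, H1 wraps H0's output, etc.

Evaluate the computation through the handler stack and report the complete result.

Step-by-step:
ask @ H0 ⇒ 3
put(3) @ H1 ⇒ s:=3
H0 returns 0
H1 returns (0, 3)
H2 returns ((0, 3), ())
H3 returns [((0, 3), ())]
= [((0, 3), ())]

Answer: [((0, 3), ())]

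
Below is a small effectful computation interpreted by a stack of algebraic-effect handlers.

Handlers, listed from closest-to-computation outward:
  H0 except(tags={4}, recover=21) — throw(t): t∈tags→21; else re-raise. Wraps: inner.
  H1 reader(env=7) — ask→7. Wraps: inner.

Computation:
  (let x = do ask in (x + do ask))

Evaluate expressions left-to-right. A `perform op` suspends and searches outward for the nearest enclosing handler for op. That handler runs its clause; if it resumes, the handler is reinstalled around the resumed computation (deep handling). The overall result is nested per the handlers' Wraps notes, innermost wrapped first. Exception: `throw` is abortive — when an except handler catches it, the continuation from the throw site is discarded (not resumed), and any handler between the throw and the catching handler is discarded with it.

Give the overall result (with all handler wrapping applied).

Answer: 14

Evaluation trace:
ask @ H1 ⇒ 7
ask @ H1 ⇒ 7
H0 returns 14
H1 returns 14
= 14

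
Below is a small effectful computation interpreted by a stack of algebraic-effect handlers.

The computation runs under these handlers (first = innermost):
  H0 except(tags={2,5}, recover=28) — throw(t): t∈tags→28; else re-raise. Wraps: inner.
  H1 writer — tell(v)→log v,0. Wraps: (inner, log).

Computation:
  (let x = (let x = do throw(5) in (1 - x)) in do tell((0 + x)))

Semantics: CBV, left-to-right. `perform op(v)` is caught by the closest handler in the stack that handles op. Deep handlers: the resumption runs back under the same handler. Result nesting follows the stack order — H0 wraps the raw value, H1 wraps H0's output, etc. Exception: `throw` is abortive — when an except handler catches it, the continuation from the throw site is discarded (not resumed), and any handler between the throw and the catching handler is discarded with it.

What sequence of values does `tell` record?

Answer: ()

Step-by-step:
throw(5) @ H0 caught ⇒ 28
H1 returns (28, ())
= (28, ())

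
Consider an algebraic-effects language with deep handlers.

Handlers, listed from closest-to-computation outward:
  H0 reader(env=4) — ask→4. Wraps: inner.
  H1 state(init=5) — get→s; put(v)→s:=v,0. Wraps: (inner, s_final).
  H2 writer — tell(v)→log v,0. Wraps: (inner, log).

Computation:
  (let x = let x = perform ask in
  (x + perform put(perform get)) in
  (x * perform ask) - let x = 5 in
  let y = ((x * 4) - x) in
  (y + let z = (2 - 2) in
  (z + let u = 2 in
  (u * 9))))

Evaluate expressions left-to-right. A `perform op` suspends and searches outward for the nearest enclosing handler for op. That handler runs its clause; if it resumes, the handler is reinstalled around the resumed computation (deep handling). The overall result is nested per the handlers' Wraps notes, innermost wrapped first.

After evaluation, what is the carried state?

Answer: 5

Evaluation trace:
ask @ H0 ⇒ 4
get @ H1 ⇒ 5
put(5) @ H1 ⇒ s:=5
ask @ H0 ⇒ 4
H0 returns -17
H1 returns (-17, 5)
H2 returns ((-17, 5), ())
= ((-17, 5), ())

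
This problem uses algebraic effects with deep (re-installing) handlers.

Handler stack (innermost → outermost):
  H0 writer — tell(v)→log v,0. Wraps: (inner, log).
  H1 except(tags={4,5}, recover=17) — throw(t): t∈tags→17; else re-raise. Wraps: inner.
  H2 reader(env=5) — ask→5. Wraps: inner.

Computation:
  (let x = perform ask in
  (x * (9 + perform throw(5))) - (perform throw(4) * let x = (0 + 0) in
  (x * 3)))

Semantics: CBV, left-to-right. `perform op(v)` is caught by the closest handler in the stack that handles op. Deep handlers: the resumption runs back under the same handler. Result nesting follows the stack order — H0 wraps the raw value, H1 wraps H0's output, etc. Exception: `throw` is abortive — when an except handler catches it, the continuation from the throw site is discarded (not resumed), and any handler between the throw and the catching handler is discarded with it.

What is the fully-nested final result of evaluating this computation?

Answer: 17

Step-by-step:
ask @ H2 ⇒ 5
throw(5) @ H1 caught ⇒ 17
H2 returns 17
= 17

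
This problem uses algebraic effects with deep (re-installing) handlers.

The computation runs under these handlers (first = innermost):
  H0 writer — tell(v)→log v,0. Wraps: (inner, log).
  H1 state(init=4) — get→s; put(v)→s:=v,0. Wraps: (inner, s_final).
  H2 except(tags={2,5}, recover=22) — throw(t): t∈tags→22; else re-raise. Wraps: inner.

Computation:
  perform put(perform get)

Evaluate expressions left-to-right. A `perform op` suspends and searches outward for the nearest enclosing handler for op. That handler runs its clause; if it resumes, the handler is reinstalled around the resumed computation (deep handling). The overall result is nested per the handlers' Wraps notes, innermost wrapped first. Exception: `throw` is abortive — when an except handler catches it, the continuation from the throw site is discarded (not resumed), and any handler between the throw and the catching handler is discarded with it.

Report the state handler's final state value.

Step-by-step:
get @ H1 ⇒ 4
put(4) @ H1 ⇒ s:=4
H0 returns (0, ())
H1 returns ((0, ()), 4)
H2 returns ((0, ()), 4)
= ((0, ()), 4)

Answer: 4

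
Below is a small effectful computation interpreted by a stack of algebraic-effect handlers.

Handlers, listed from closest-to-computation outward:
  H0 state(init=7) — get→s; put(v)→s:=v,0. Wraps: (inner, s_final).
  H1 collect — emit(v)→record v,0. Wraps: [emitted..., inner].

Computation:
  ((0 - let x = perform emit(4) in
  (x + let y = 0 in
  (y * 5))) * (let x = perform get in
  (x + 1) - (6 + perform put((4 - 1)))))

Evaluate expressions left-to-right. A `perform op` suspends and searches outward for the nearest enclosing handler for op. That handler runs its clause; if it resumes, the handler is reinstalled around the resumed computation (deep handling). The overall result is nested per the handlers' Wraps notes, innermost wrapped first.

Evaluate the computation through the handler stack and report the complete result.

Answer: [4, (0, 3)]

Working:
emit(4) @ H1 ⇒ out+=4
get @ H0 ⇒ 7
put(3) @ H0 ⇒ s:=3
H0 returns (0, 3)
H1 returns [4, (0, 3)]
= [4, (0, 3)]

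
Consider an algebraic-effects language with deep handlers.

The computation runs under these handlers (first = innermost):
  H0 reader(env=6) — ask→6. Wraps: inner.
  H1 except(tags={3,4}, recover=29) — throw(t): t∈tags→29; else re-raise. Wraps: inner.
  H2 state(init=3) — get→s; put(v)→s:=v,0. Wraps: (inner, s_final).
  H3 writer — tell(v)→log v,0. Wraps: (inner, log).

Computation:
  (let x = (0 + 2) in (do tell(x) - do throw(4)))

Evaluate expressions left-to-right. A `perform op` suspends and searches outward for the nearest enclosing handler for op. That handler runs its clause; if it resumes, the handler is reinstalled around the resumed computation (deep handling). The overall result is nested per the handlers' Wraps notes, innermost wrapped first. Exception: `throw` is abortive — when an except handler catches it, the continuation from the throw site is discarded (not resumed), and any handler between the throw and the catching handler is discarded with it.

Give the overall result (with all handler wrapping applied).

Answer: ((29, 3), (2))

Step-by-step:
tell(2) @ H3 ⇒ log+=2
throw(4) @ H1 caught ⇒ 29
H2 returns (29, 3)
H3 returns ((29, 3), (2))
= ((29, 3), (2))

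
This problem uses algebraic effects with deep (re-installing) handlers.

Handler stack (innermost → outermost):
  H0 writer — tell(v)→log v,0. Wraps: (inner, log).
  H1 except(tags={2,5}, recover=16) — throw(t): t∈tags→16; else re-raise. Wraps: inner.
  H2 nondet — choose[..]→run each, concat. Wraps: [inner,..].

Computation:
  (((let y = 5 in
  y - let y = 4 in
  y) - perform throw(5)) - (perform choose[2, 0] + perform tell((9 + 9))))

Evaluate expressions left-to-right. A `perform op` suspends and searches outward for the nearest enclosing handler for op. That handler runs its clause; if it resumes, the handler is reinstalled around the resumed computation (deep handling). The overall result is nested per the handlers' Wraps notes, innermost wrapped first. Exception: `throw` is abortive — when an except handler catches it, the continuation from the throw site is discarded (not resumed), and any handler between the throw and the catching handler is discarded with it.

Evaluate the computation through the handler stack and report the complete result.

Answer: [16]

Evaluation trace:
throw(5) @ H1 caught ⇒ 16
H2 returns [16]
= [16]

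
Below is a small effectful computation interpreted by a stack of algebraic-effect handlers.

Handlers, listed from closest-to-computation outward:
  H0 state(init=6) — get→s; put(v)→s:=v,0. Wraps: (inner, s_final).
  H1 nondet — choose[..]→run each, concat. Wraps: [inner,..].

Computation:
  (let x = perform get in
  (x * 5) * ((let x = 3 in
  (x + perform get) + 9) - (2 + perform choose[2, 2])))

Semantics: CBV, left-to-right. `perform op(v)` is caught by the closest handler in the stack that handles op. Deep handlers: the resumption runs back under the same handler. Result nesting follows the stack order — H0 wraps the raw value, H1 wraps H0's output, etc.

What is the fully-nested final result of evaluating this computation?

Answer: [(420, 6), (420, 6)]

Working:
get @ H0 ⇒ 6
get @ H0 ⇒ 6
choose[2, 2] @ H1
  branch[0] choose=2:
    H0 returns (420, 6)
    H1 returns [(420, 6)]
  branch[1] choose=2:
    H0 returns (420, 6)
    H1 returns [(420, 6)]
= [(420, 6), (420, 6)]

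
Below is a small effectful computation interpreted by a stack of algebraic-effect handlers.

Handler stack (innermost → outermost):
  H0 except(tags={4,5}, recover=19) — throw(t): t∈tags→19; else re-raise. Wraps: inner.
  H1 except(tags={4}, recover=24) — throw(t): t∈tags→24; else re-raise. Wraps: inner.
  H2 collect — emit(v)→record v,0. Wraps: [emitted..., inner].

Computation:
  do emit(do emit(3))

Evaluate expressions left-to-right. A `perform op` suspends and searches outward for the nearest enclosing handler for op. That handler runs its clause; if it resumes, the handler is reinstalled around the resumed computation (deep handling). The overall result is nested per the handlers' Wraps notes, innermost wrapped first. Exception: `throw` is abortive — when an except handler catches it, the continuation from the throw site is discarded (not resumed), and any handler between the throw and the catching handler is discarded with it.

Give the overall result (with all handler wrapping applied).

Evaluation trace:
emit(3) @ H2 ⇒ out+=3
emit(0) @ H2 ⇒ out+=0
H0 returns 0
H1 returns 0
H2 returns [3, 0, 0]
= [3, 0, 0]

Answer: [3, 0, 0]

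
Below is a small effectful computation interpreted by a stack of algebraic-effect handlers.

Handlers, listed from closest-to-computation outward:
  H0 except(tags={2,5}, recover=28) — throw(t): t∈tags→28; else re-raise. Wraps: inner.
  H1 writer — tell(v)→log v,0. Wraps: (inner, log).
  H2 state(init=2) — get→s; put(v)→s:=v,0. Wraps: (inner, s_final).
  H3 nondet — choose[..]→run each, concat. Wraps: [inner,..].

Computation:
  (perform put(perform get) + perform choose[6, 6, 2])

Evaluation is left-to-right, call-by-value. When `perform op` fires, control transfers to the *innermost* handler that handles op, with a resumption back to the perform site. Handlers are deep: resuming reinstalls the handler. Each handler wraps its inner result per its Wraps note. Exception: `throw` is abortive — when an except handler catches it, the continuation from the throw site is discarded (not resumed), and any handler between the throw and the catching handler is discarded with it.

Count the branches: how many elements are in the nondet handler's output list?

Step-by-step:
get @ H2 ⇒ 2
put(2) @ H2 ⇒ s:=2
choose[6, 6, 2] @ H3
  branch[0] choose=6:
    H0 returns 6
    H1 returns (6, ())
    H2 returns ((6, ()), 2)
    H3 returns [((6, ()), 2)]
  branch[1] choose=6:
    H0 returns 6
    H1 returns (6, ())
    H2 returns ((6, ()), 2)
    H3 returns [((6, ()), 2)]
  branch[2] choose=2:
    H0 returns 2
    H1 returns (2, ())
    H2 returns ((2, ()), 2)
    H3 returns [((2, ()), 2)]
= [((6, ()), 2), ((6, ()), 2), ((2, ()), 2)]

Answer: 3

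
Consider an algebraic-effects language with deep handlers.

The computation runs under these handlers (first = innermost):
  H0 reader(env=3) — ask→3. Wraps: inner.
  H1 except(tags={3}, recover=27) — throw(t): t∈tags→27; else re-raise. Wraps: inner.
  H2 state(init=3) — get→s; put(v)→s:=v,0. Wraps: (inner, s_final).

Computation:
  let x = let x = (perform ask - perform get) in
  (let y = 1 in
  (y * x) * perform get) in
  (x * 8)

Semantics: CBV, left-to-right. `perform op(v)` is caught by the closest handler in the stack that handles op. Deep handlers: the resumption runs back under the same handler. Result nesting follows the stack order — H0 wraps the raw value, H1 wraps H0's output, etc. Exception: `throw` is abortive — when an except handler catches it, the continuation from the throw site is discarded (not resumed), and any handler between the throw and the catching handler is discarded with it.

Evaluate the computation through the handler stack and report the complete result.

Step-by-step:
ask @ H0 ⇒ 3
get @ H2 ⇒ 3
get @ H2 ⇒ 3
H0 returns 0
H1 returns 0
H2 returns (0, 3)
= (0, 3)

Answer: (0, 3)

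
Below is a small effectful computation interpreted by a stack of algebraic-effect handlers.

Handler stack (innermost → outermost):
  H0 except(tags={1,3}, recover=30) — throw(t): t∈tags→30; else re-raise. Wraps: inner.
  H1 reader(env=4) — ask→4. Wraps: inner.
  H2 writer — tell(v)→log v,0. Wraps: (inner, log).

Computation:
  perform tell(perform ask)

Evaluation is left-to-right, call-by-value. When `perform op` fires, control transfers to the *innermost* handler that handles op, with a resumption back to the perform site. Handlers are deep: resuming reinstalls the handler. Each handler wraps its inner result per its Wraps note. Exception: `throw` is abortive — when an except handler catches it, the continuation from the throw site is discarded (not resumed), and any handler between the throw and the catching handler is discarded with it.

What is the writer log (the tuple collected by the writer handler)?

Answer: (4)

Working:
ask @ H1 ⇒ 4
tell(4) @ H2 ⇒ log+=4
H0 returns 0
H1 returns 0
H2 returns (0, (4))
= (0, (4))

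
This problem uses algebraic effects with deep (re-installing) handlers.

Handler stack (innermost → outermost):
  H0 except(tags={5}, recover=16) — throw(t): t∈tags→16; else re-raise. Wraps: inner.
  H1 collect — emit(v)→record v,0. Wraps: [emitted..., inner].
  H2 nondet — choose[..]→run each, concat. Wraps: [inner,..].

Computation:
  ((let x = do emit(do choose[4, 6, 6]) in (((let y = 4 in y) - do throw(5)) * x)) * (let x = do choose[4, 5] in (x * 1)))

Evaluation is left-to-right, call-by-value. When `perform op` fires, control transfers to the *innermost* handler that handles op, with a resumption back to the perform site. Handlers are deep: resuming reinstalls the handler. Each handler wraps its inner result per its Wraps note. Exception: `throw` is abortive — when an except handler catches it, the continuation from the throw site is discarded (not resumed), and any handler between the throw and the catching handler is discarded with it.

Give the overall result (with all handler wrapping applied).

Evaluation trace:
choose[4, 6, 6] @ H2
  branch[0] choose=4:
    emit(4) @ H1 ⇒ out+=4
    throw(5) @ H0 caught ⇒ 16
    H1 returns [4, 16]
    H2 returns [[4, 16]]
  branch[1] choose=6:
    emit(6) @ H1 ⇒ out+=6
    throw(5) @ H0 caught ⇒ 16
    H1 returns [6, 16]
    H2 returns [[6, 16]]
  branch[2] choose=6:
    emit(6) @ H1 ⇒ out+=6
    throw(5) @ H0 caught ⇒ 16
    H1 returns [6, 16]
    H2 returns [[6, 16]]
= [[4, 16], [6, 16], [6, 16]]

Answer: [[4, 16], [6, 16], [6, 16]]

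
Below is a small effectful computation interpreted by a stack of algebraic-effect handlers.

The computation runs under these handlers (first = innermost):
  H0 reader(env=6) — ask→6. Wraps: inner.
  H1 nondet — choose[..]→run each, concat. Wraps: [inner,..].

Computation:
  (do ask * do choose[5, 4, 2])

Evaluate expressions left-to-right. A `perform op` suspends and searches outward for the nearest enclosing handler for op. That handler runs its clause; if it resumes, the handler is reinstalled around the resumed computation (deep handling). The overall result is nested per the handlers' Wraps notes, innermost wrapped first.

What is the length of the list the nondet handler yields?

Answer: 3

Working:
ask @ H0 ⇒ 6
choose[5, 4, 2] @ H1
  branch[0] choose=5:
    H0 returns 30
    H1 returns [30]
  branch[1] choose=4:
    H0 returns 24
    H1 returns [24]
  branch[2] choose=2:
    H0 returns 12
    H1 returns [12]
= [30, 24, 12]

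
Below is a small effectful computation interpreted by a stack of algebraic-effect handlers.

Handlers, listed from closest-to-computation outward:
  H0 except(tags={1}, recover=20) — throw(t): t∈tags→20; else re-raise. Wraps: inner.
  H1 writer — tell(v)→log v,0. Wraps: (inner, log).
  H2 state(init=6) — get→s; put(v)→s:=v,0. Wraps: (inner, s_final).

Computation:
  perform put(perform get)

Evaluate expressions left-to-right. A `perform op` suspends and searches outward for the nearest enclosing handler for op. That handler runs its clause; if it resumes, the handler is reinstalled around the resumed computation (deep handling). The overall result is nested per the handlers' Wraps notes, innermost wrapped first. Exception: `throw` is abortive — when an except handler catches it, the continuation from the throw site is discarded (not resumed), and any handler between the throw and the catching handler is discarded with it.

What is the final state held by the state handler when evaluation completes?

Answer: 6

Evaluation trace:
get @ H2 ⇒ 6
put(6) @ H2 ⇒ s:=6
H0 returns 0
H1 returns (0, ())
H2 returns ((0, ()), 6)
= ((0, ()), 6)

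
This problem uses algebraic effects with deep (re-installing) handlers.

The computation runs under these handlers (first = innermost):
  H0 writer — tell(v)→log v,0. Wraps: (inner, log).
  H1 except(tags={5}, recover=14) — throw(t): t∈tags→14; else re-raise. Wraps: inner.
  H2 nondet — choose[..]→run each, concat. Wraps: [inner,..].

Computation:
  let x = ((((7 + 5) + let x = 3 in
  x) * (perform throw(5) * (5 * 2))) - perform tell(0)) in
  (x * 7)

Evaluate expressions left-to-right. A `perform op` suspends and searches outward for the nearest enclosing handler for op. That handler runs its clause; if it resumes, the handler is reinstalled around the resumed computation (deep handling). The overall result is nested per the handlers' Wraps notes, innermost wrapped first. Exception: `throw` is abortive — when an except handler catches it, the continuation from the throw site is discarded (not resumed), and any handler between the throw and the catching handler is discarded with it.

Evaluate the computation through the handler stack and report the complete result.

Evaluation trace:
throw(5) @ H1 caught ⇒ 14
H2 returns [14]
= [14]

Answer: [14]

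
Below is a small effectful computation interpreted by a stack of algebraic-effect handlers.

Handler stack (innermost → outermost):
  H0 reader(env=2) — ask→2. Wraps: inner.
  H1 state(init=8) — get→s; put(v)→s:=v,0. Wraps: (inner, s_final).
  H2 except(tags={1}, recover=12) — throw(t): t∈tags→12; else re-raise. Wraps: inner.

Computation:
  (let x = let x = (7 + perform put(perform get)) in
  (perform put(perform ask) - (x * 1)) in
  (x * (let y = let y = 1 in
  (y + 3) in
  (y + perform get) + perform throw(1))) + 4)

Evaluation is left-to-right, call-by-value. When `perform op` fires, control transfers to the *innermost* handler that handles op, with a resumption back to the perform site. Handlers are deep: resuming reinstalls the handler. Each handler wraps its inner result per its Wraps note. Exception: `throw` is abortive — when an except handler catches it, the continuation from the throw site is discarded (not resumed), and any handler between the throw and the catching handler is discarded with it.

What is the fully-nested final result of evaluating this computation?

Answer: 12

Evaluation trace:
get @ H1 ⇒ 8
put(8) @ H1 ⇒ s:=8
ask @ H0 ⇒ 2
put(2) @ H1 ⇒ s:=2
get @ H1 ⇒ 2
throw(1) @ H2 caught ⇒ 12
= 12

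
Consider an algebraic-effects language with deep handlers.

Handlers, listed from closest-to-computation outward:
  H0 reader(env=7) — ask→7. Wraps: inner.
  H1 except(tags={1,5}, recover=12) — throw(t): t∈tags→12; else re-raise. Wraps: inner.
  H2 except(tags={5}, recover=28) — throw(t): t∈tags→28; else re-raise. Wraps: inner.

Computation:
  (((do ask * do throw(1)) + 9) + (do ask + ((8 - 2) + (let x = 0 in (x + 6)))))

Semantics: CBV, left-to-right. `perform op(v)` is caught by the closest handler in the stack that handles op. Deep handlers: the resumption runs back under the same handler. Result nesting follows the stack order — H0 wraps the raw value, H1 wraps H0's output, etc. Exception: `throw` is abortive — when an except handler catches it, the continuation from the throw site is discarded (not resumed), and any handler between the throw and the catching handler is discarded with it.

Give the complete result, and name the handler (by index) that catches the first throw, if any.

Step-by-step:
ask @ H0 ⇒ 7
throw(1) @ H1 caught ⇒ 12
H2 returns 12
= 12

Answer: 12 ; first throw caught by: H1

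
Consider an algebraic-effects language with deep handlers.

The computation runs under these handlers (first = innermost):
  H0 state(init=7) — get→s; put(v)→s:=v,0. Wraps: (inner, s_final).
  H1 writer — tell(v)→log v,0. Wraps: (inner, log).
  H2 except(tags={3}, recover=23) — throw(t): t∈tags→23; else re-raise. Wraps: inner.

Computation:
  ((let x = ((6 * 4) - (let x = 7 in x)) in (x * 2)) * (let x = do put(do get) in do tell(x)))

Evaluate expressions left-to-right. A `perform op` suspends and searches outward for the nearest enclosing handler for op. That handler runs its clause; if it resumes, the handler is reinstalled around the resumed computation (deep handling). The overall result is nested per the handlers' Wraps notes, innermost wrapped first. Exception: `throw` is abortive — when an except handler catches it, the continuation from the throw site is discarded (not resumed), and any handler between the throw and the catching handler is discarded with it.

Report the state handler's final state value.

Answer: 7

Evaluation trace:
get @ H0 ⇒ 7
put(7) @ H0 ⇒ s:=7
tell(0) @ H1 ⇒ log+=0
H0 returns (0, 7)
H1 returns ((0, 7), (0))
H2 returns ((0, 7), (0))
= ((0, 7), (0))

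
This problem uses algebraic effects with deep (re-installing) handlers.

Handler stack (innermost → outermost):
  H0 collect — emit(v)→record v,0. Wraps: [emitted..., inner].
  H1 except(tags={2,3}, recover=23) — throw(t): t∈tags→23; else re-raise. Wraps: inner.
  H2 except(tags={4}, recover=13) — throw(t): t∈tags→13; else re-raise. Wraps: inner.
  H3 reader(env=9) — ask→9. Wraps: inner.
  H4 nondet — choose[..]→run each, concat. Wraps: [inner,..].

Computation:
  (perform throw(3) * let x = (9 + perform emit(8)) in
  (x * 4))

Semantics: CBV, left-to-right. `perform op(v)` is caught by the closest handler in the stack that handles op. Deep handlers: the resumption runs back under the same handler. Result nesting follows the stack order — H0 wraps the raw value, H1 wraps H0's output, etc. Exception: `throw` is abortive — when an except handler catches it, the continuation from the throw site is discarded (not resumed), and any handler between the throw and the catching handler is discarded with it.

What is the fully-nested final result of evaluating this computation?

Answer: [23]

Evaluation trace:
throw(3) @ H1 caught ⇒ 23
H2 returns 23
H3 returns 23
H4 returns [23]
= [23]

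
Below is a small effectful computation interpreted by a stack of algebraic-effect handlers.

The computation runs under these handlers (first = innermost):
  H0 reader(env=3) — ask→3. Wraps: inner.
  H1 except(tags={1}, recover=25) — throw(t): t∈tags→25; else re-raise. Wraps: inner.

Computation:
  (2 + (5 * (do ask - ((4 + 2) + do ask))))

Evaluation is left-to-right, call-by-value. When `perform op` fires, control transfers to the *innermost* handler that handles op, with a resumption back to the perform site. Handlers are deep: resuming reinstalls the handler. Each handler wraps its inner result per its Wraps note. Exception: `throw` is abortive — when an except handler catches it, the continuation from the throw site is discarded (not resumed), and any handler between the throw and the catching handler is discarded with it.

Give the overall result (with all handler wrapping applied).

Answer: -28

Evaluation trace:
ask @ H0 ⇒ 3
ask @ H0 ⇒ 3
H0 returns -28
H1 returns -28
= -28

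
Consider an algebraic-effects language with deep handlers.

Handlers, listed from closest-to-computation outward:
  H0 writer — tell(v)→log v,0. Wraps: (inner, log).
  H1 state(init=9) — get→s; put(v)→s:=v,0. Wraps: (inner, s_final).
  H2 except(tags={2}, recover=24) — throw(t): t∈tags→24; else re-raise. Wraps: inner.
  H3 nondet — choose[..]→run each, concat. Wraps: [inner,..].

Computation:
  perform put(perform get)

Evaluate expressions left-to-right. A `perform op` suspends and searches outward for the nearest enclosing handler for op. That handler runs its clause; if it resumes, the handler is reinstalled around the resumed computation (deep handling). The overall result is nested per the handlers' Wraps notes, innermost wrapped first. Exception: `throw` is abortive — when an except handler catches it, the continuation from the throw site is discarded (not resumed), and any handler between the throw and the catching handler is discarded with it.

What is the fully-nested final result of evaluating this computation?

Working:
get @ H1 ⇒ 9
put(9) @ H1 ⇒ s:=9
H0 returns (0, ())
H1 returns ((0, ()), 9)
H2 returns ((0, ()), 9)
H3 returns [((0, ()), 9)]
= [((0, ()), 9)]

Answer: [((0, ()), 9)]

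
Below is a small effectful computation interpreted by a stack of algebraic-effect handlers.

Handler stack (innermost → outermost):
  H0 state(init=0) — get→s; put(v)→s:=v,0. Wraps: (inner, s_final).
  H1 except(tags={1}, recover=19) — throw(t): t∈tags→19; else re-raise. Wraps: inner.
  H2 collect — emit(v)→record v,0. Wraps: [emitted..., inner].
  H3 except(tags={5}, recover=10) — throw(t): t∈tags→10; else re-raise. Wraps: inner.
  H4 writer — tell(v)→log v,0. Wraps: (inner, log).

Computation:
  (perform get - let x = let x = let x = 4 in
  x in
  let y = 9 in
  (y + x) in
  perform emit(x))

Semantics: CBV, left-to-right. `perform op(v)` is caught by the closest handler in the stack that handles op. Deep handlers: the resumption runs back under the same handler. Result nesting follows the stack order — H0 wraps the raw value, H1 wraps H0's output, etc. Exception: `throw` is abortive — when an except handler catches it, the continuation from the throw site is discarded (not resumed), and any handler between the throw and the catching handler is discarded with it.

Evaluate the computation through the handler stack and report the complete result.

Answer: ([13, (0, 0)], ())

Evaluation trace:
get @ H0 ⇒ 0
emit(13) @ H2 ⇒ out+=13
H0 returns (0, 0)
H1 returns (0, 0)
H2 returns [13, (0, 0)]
H3 returns [13, (0, 0)]
H4 returns ([13, (0, 0)], ())
= ([13, (0, 0)], ())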